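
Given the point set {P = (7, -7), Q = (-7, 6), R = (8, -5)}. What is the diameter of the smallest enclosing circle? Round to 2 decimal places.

Side lengths²: PQ² = 365, PR² = 5, QR² = 346.
Since PQ² = 365 ≥ 346 + 5 = 351, the angle opposite PQ is not acute, so the smallest enclosing circle has PQ as diameter.
Centre = midpoint of PQ = (0, -0.5), r² = 365/4 = 91.25.
Diameter = 2r = 2√(91.25) ≈ 19.10.

19.10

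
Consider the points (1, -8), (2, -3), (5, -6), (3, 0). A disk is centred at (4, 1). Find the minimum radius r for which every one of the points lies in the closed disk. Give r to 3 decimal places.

9.487

The required radius is the distance from (4, 1) to the farthest point.
Squared distances: 90, 20, 50, 2.
Maximum is 90, attained at (1, -8).
r = √90 ≈ 9.487.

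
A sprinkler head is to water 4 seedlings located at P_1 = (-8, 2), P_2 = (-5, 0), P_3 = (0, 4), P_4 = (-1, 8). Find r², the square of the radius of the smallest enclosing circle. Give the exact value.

A smallest enclosing disk is always determined by at most three of the input points on its boundary.
The minimum enclosing circle is determined by three boundary points: P_1, P_2, P_4.
Their circumcentre is (-4.125, 4.5625) with r² = 21.58203125.
The farthest remaining point P_3 is at distance² 17.33203125 ≤ 21.58203125.

21.58203125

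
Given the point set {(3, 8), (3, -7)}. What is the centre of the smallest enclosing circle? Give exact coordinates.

The smallest circle enclosing two points has them as diameter endpoints.
Centre = midpoint = (3, 0.5); r² = |(3, 8)−(3, -7)|²/4 = 225/4 = 56.25.
Centre = (3, 0.5).

(3, 0.5)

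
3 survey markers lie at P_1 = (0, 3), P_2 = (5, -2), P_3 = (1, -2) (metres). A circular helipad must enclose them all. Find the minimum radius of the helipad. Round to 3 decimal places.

Side lengths²: P_1P_2² = 50, P_1P_3² = 26, P_2P_3² = 16.
Since P_1P_2² = 50 ≥ 26 + 16 = 42, the angle opposite P_1P_2 is not acute, so the smallest enclosing circle has P_1P_2 as diameter.
Centre = midpoint of P_1P_2 = (2.5, 0.5), r² = 50/4 = 12.5.
r = √(12.5) ≈ 3.536.

3.536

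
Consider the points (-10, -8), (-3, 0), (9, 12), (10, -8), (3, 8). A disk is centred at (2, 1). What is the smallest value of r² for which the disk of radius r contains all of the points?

225

The required radius is the distance from (2, 1) to the farthest point.
Squared distances: 225, 26, 170, 145, 50.
Maximum is 225, attained at (-10, -8).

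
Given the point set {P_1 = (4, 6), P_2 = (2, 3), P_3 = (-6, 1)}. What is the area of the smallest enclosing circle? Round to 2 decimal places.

Side lengths²: P_1P_2² = 13, P_1P_3² = 125, P_2P_3² = 68.
Since P_1P_3² = 125 ≥ 68 + 13 = 81, the angle opposite P_1P_3 is not acute, so the smallest enclosing circle has P_1P_3 as diameter.
Centre = midpoint of P_1P_3 = (-1, 3.5), r² = 125/4 = 31.25.
Area = π·r² = π·31.25 ≈ 98.17.

98.17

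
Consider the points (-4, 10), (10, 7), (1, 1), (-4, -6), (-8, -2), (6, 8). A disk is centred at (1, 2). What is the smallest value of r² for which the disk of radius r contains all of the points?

106

The required radius is the distance from (1, 2) to the farthest point.
Squared distances: 89, 106, 1, 89, 97, 61.
Maximum is 106, attained at (10, 7).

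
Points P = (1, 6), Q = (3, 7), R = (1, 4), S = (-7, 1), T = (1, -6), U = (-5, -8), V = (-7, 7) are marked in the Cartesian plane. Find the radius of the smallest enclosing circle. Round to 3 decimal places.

8.575

By Welzl's lemma the MEC is supported by two points (diametrically opposite) or three points (on a circumcircle).
The minimum enclosing circle is determined by three boundary points: Q, U, V.
Their circumcentre is (-2, 1/30) with r² = 66181/900.
The farthest remaining point T is at distance² 40861/900 ≤ 66181/900.
r = √(66181/900) ≈ 8.575.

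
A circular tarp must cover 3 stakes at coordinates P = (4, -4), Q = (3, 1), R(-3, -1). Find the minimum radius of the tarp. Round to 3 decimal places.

3.838

Side lengths²: PQ² = 26, PR² = 58, QR² = 40.
Since PR² = 58 < 40 + 26 = 66, the triangle is acute, so the smallest enclosing circle is the circumcircle.
Circumcentre = (0.6875, -2.0625), r² = 14.7265625.
r = √(14.7265625) ≈ 3.838.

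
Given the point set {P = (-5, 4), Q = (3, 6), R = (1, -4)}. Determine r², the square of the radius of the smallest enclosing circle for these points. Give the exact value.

Side lengths²: PQ² = 68, PR² = 100, QR² = 104.
Since QR² = 104 < 100 + 68 = 168, the triangle is acute, so the smallest enclosing circle is the circumcircle.
Circumcentre = (-2/19, 27/19), r² = 11050/361.

11050/361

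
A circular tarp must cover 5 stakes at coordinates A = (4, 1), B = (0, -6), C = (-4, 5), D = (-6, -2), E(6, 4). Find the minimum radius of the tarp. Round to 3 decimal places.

The minimum enclosing circle is determined by three boundary points: B, D, E.
Their circumcentre is (1/7, 5/7) with r² = 2210/49.
The farthest remaining point C is at distance² 1741/49 ≤ 2210/49.
r = √(2210/49) ≈ 6.716.

6.716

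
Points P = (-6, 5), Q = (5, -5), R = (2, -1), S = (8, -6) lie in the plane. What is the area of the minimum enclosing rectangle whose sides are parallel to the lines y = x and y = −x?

In coordinates u = x + y, v = x − y the rectangle is axis-aligned; the map (x,y)→(u,v) scales areas by 2.
u-values: -1, 0, 1, 2; range = 2 − (-1) = 3.
v-values: -11, 10, 3, 14; range = 14 − (-11) = 25.
Area = (3 × 25) / 2 = 37.5.

37.5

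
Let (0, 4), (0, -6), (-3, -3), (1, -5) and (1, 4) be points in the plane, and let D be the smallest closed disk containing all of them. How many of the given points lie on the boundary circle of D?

A smallest enclosing disk is always determined by at most three of the input points on its boundary.
The farthest pair is (0, -6)–(1, 4) with squared distance 101. The circle on this segment as diameter has centre (0.5, -1) and r² = 101/4 = 25.25.
Check (0, 4): distance² to centre = 25.25 ≤ 25.25, so it lies inside.
All remaining points lie in this disk, and no smaller disk contains both endpoints, so this is the minimum enclosing circle.
The points at distance exactly r from the centre are (0, 4), (0, -6), (1, 4) — 3 points.

3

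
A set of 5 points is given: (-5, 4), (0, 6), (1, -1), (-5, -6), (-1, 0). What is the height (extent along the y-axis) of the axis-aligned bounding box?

max y = 6, min y = -6, so height = 12.

12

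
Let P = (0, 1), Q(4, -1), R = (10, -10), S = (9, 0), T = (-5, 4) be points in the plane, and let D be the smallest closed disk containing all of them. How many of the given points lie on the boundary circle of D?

2

By Welzl's lemma the MEC is supported by two points (diametrically opposite) or three points (on a circumcircle).
The farthest pair is R–T with squared distance 421. The circle on this segment as diameter has centre (2.5, -3) and r² = 421/4 = 105.25.
Check P: distance² to centre = 22.25 ≤ 105.25, so it lies inside.
All remaining points lie in this disk, and no smaller disk contains both endpoints, so this is the minimum enclosing circle.
The points at distance exactly r from the centre are R, T — 2 points.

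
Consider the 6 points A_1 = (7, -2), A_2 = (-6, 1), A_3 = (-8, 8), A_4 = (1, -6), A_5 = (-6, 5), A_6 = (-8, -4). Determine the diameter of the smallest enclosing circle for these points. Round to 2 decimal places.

18.19

The minimum enclosing circle is determined by three boundary points: A_1, A_3, A_6.
Their circumcentre is (-7/6, 2) with r² = 2977/36.
The farthest remaining point A_4 is at distance² 2473/36 ≤ 2977/36.
Diameter = 2r = 2√(2977/36) ≈ 18.19.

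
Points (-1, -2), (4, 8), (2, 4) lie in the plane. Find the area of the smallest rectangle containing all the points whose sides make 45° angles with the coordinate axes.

In coordinates u = x + y, v = x − y the rectangle is axis-aligned; the map (x,y)→(u,v) scales areas by 2.
u-values: -3, 12, 6; range = 12 − (-3) = 15.
v-values: 1, -4, -2; range = 1 − (-4) = 5.
Area = (15 × 5) / 2 = 37.5.

37.5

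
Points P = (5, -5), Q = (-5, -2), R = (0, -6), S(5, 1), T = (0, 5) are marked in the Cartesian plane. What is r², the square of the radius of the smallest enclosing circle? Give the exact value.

20165/578

The minimum enclosing circle of a finite set is fixed by two of the points (as a diameter) or three (as a circumcircle).
The minimum enclosing circle is determined by three boundary points: P, Q, T.
Their circumcentre is (27/34, -29/34) with r² = 20165/578.
The farthest remaining point R is at distance² 15677/578 ≤ 20165/578.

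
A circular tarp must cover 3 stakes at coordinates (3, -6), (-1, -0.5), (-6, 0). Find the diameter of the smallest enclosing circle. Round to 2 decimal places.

10.82

Call the three points A, B, C in the order given.
Side lengths²: AB² = 46.25, AC² = 117, BC² = 25.25.
Since AC² = 117 ≥ 46.25 + 25.25 = 71.5, the angle opposite AC is not acute, so the smallest enclosing circle has AC as diameter.
Centre = midpoint of AC = (-1.5, -3), r² = 117/4 = 29.25.
Diameter = 2r = 2√(29.25) ≈ 10.82.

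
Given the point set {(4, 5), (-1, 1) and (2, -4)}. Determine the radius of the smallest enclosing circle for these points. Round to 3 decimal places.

Call the three points A, B, C in the order given.
Side lengths²: AB² = 41, AC² = 85, BC² = 34.
Since AC² = 85 ≥ 41 + 34 = 75, the angle opposite AC is not acute, so the smallest enclosing circle has AC as diameter.
Centre = midpoint of AC = (3, 0.5), r² = 85/4 = 21.25.
r = √(21.25) ≈ 4.610.

4.610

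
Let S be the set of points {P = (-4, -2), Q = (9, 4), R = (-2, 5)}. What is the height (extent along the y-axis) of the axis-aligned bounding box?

max y = 5, min y = -2, so height = 7.

7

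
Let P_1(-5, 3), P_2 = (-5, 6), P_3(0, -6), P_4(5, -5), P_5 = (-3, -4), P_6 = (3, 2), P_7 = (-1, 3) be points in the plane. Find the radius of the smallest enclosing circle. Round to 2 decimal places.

A smallest enclosing disk is always determined by at most three of the input points on its boundary.
The farthest pair is P_2–P_4 with squared distance 221. The circle on this segment as diameter has centre (0, 0.5) and r² = 221/4 = 55.25.
Check P_1: distance² to centre = 31.25 ≤ 55.25, so it lies inside.
All remaining points lie in this disk, and no smaller disk contains both endpoints, so this is the minimum enclosing circle.
r = √(55.25) ≈ 7.43.

7.43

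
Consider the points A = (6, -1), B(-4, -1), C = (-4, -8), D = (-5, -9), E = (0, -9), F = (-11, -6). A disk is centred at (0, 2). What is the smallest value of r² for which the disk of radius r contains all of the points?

The required radius is the distance from (0, 2) to the farthest point.
Squared distances: 45, 25, 116, 146, 121, 185.
Maximum is 185, attained at F.

185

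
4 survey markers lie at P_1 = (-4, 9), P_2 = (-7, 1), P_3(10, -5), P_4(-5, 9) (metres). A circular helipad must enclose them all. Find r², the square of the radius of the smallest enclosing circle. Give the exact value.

The farthest pair is P_3–P_4 with squared distance 421. The circle on this segment as diameter has centre (2.5, 2) and r² = 421/4 = 105.25.
Check P_1: distance² to centre = 91.25 ≤ 105.25, so it lies inside.
All remaining points lie in this disk, and no smaller disk contains both endpoints, so this is the minimum enclosing circle.

105.25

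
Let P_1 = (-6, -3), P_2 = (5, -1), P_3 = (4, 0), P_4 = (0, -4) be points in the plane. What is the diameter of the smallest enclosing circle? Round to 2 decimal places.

11.18

The farthest pair is P_1–P_2 with squared distance 125. The circle on this segment as diameter has centre (-0.5, -2) and r² = 125/4 = 31.25.
Check P_3: distance² to centre = 24.25 ≤ 31.25, so it lies inside.
All remaining points lie in this disk, and no smaller disk contains both endpoints, so this is the minimum enclosing circle.
Diameter = 2r = 2√(31.25) ≈ 11.18.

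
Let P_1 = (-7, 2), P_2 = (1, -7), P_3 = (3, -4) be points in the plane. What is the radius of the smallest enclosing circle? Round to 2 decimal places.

Side lengths²: P_1P_2² = 145, P_1P_3² = 136, P_2P_3² = 13.
Since P_1P_2² = 145 < 136 + 13 = 149, the triangle is acute, so the smallest enclosing circle is the circumcircle.
Circumcentre = (-39/14, -97/42), r² = 32045/882.
r = √(32045/882) ≈ 6.03.

6.03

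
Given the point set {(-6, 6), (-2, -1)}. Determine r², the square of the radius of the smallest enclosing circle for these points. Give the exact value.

The smallest circle enclosing two points has them as diameter endpoints.
Centre = midpoint = (-4, 2.5); r² = |(-6, 6)−(-2, -1)|²/4 = 65/4 = 16.25.

16.25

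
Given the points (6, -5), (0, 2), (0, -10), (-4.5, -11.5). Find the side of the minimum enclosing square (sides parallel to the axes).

The bounding box has width 10.5 and height 13.5.
An axis-aligned square enclosing the set must have side ≥ max(width, height).
So the minimum side is max(10.5, 13.5) = 13.5.

13.5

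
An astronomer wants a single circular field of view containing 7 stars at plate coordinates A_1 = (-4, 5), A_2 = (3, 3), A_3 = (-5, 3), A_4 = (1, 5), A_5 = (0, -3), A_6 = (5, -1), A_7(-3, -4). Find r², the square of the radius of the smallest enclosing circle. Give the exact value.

31.1272

A smallest enclosing disk is always determined by at most three of the input points on its boundary.
The minimum enclosing circle is determined by three boundary points: A_1, A_6, A_7.
Their circumcentre is (-0.26, 0.86) with r² = 31.1272.
The farthest remaining point A_3 is at distance² 27.0472 ≤ 31.1272.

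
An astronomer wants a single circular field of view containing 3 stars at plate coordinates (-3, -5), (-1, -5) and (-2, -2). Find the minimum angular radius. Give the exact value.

5/3

Call the three points A, B, C in the order given.
Side lengths²: AB² = 4, AC² = 10, BC² = 10.
Since BC² = 10 < 10 + 4 = 14, the triangle is acute, so the smallest enclosing circle is the circumcircle.
Circumcentre = (-2, -11/3), r² = 25/9.
r = √(25/9) = 5/3.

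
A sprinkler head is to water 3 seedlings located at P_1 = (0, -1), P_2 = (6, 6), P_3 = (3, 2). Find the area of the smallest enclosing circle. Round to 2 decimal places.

Side lengths²: P_1P_2² = 85, P_1P_3² = 18, P_2P_3² = 25.
Since P_1P_2² = 85 ≥ 25 + 18 = 43, the angle opposite P_1P_2 is not acute, so the smallest enclosing circle has P_1P_2 as diameter.
Centre = midpoint of P_1P_2 = (3, 2.5), r² = 85/4 = 21.25.
Area = π·r² = π·21.25 ≈ 66.76.

66.76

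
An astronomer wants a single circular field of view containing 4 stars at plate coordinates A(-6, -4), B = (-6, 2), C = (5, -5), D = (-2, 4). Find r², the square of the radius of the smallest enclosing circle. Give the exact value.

42.5

By Welzl's lemma the MEC is supported by two points (diametrically opposite) or three points (on a circumcircle).
The farthest pair is B–C with squared distance 170. The circle on this segment as diameter has centre (-0.5, -1.5) and r² = 170/4 = 42.5.
Check A: distance² to centre = 36.5 ≤ 42.5, so it lies inside.
All remaining points lie in this disk, and no smaller disk contains both endpoints, so this is the minimum enclosing circle.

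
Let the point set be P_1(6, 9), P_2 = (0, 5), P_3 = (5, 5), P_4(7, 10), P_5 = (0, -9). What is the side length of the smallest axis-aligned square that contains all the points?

19

The bounding box has width 7 and height 19.
An axis-aligned square enclosing the set must have side ≥ max(width, height).
So the minimum side is max(7, 19) = 19.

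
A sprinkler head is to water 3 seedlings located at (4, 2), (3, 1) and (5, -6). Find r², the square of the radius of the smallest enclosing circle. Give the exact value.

16.25

Call the three points A, B, C in the order given.
Side lengths²: AB² = 2, AC² = 65, BC² = 53.
Since AC² = 65 ≥ 53 + 2 = 55, the angle opposite AC is not acute, so the smallest enclosing circle has AC as diameter.
Centre = midpoint of AC = (4.5, -2), r² = 65/4 = 16.25.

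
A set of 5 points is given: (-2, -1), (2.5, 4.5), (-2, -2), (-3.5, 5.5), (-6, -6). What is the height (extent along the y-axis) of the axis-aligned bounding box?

max y = 5.5, min y = -6, so height = 11.5.

11.5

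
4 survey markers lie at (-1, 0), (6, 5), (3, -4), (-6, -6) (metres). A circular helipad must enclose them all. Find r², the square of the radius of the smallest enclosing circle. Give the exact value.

66.25

By Welzl's lemma the MEC is supported by two points (diametrically opposite) or three points (on a circumcircle).
The farthest pair is (6, 5)–(-6, -6) with squared distance 265. The circle on this segment as diameter has centre (0, -0.5) and r² = 265/4 = 66.25.
Check (-1, 0): distance² to centre = 1.25 ≤ 66.25, so it lies inside.
All remaining points lie in this disk, and no smaller disk contains both endpoints, so this is the minimum enclosing circle.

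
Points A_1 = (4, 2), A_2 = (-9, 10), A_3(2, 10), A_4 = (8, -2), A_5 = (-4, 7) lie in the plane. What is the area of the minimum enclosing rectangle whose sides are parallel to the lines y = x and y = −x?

159.5

In coordinates u = x + y, v = x − y the rectangle is axis-aligned; the map (x,y)→(u,v) scales areas by 2.
u-values: 6, 1, 12, 6, 3; range = 12 − 1 = 11.
v-values: 2, -19, -8, 10, -11; range = 10 − (-19) = 29.
Area = (11 × 29) / 2 = 159.5.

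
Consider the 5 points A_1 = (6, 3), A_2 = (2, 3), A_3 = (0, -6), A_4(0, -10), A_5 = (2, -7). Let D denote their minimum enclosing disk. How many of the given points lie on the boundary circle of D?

2

A smallest enclosing disk is always determined by at most three of the input points on its boundary.
The farthest pair is A_1–A_4 with squared distance 205. The circle on this segment as diameter has centre (3, -3.5) and r² = 205/4 = 51.25.
Check A_2: distance² to centre = 43.25 ≤ 51.25, so it lies inside.
All remaining points lie in this disk, and no smaller disk contains both endpoints, so this is the minimum enclosing circle.
The points at distance exactly r from the centre are A_1, A_4 — 2 points.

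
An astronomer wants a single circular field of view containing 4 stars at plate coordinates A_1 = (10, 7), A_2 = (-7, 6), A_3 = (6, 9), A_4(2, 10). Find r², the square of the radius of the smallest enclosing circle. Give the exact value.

72.5

The farthest pair is A_1–A_2 with squared distance 290. The circle on this segment as diameter has centre (1.5, 6.5) and r² = 290/4 = 72.5.
Check A_3: distance² to centre = 26.5 ≤ 72.5, so it lies inside.
All remaining points lie in this disk, and no smaller disk contains both endpoints, so this is the minimum enclosing circle.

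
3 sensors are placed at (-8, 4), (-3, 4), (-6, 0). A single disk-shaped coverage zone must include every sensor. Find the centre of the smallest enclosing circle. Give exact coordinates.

(-5.5, 2.75)

Call the three points A, B, C in the order given.
Side lengths²: AB² = 25, AC² = 20, BC² = 25.
Since BC² = 25 < 25 + 20 = 45, the triangle is acute, so the smallest enclosing circle is the circumcircle.
Circumcentre = (-5.5, 2.75), r² = 7.8125.
Centre = (-5.5, 2.75).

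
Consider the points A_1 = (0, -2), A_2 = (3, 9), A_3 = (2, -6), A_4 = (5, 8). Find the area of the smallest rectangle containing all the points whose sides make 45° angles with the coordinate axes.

In coordinates u = x + y, v = x − y the rectangle is axis-aligned; the map (x,y)→(u,v) scales areas by 2.
u-values: -2, 12, -4, 13; range = 13 − (-4) = 17.
v-values: 2, -6, 8, -3; range = 8 − (-6) = 14.
Area = (17 × 14) / 2 = 119.

119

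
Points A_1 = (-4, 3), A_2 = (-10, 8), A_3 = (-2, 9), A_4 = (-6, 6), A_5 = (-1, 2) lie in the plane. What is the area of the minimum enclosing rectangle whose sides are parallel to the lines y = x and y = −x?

67.5

In coordinates u = x + y, v = x − y the rectangle is axis-aligned; the map (x,y)→(u,v) scales areas by 2.
u-values: -1, -2, 7, 0, 1; range = 7 − (-2) = 9.
v-values: -7, -18, -11, -12, -3; range = -3 − (-18) = 15.
Area = (9 × 15) / 2 = 67.5.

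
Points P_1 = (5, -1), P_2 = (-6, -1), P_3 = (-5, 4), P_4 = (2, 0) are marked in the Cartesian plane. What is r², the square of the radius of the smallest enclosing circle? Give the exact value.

The minimum enclosing circle of a finite set is fixed by two of the points (as a diameter) or three (as a circumcircle).
The minimum enclosing circle is determined by three boundary points: P_1, P_2, P_3.
Their circumcentre is (-0.5, 0.5) with r² = 32.5.
The farthest remaining point P_4 is at distance² 6.5 ≤ 32.5.

32.5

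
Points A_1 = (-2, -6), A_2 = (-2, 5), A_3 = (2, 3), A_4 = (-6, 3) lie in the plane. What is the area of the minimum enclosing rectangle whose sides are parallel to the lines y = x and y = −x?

In coordinates u = x + y, v = x − y the rectangle is axis-aligned; the map (x,y)→(u,v) scales areas by 2.
u-values: -8, 3, 5, -3; range = 5 − (-8) = 13.
v-values: 4, -7, -1, -9; range = 4 − (-9) = 13.
Area = (13 × 13) / 2 = 84.5.

84.5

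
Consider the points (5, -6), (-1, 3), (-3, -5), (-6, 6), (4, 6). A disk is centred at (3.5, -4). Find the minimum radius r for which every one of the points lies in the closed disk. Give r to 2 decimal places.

13.79

The required radius is the distance from (3.5, -4) to the farthest point.
Squared distances: 6.25, 69.25, 43.25, 190.25, 100.25.
Maximum is 190.25, attained at (-6, 6).
r = √(190.25) ≈ 13.79.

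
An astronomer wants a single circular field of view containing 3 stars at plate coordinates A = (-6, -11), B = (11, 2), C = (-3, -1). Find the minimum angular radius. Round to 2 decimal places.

10.70

Side lengths²: AB² = 458, AC² = 109, BC² = 205.
Since AB² = 458 ≥ 205 + 109 = 314, the angle opposite AB is not acute, so the smallest enclosing circle has AB as diameter.
Centre = midpoint of AB = (2.5, -4.5), r² = 458/4 = 114.5.
r = √(114.5) ≈ 10.70.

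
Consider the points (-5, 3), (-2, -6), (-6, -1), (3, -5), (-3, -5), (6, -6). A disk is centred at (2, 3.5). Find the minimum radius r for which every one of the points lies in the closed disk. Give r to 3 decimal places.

10.308

The required radius is the distance from (2, 3.5) to the farthest point.
Squared distances: 49.25, 106.25, 84.25, 73.25, 97.25, 106.25.
Maximum is 106.25, attained at (-2, -6).
r = √(106.25) ≈ 10.308.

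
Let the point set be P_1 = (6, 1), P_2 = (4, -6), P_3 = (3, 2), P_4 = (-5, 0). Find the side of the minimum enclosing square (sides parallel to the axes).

The bounding box has width 11 and height 8.
An axis-aligned square enclosing the set must have side ≥ max(width, height).
So the minimum side is max(11, 8) = 11.

11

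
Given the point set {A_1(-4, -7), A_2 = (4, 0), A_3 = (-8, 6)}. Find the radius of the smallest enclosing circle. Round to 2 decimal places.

7.35

Side lengths²: A_1A_2² = 113, A_1A_3² = 185, A_2A_3² = 180.
Since A_1A_3² = 185 < 180 + 113 = 293, the triangle is acute, so the smallest enclosing circle is the circumcircle.
Circumcentre = (-147/44, 7/22), r² = 104525/1936.
r = √(104525/1936) ≈ 7.35.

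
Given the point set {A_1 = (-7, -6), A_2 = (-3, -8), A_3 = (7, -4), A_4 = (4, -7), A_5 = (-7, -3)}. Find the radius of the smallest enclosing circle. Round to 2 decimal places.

7.09

A smallest enclosing disk is always determined by at most three of the input points on its boundary.
The minimum enclosing circle is determined by three boundary points: A_1, A_3, A_5.
Their circumcentre is (-1/14, -4.5) with r² = 4925/98.
The farthest remaining point A_4 is at distance² 2237/98 ≤ 4925/98.
r = √(4925/98) ≈ 7.09.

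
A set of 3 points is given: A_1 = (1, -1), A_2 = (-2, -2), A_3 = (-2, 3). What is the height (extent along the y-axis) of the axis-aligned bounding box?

max y = 3, min y = -2, so height = 5.

5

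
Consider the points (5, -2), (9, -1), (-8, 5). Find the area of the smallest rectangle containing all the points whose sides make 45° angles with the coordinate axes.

In coordinates u = x + y, v = x − y the rectangle is axis-aligned; the map (x,y)→(u,v) scales areas by 2.
u-values: 3, 8, -3; range = 8 − (-3) = 11.
v-values: 7, 10, -13; range = 10 − (-13) = 23.
Area = (11 × 23) / 2 = 126.5.

126.5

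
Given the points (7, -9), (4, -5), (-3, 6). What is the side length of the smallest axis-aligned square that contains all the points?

15

The bounding box has width 10 and height 15.
An axis-aligned square enclosing the set must have side ≥ max(width, height).
So the minimum side is max(10, 15) = 15.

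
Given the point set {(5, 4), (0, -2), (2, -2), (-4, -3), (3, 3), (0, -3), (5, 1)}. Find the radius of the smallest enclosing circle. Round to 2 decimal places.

By Welzl's lemma the MEC is supported by two points (diametrically opposite) or three points (on a circumcircle).
The farthest pair is (5, 4)–(-4, -3) with squared distance 130. The circle on this segment as diameter has centre (0.5, 0.5) and r² = 130/4 = 32.5.
Check (0, -2): distance² to centre = 6.5 ≤ 32.5, so it lies inside.
All remaining points lie in this disk, and no smaller disk contains both endpoints, so this is the minimum enclosing circle.
r = √(32.5) ≈ 5.70.

5.70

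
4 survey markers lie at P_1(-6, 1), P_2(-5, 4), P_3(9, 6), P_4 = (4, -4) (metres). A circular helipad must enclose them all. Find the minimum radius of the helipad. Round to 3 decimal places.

7.906

A smallest enclosing disk is always determined by at most three of the input points on its boundary.
The farthest pair is P_1–P_3 with squared distance 250. The circle on this segment as diameter has centre (1.5, 3.5) and r² = 250/4 = 62.5.
Check P_2: distance² to centre = 42.5 ≤ 62.5, so it lies inside.
All remaining points lie in this disk, and no smaller disk contains both endpoints, so this is the minimum enclosing circle.
r = √(62.5) ≈ 7.906.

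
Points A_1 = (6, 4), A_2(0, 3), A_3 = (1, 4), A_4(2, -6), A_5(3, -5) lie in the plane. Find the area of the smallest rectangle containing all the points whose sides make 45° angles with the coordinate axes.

77

In coordinates u = x + y, v = x − y the rectangle is axis-aligned; the map (x,y)→(u,v) scales areas by 2.
u-values: 10, 3, 5, -4, -2; range = 10 − (-4) = 14.
v-values: 2, -3, -3, 8, 8; range = 8 − (-3) = 11.
Area = (14 × 11) / 2 = 77.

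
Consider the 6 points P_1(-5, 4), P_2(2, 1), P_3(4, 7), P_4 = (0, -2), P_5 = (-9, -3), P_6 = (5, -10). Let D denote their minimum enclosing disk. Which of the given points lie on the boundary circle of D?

P_3, P_5, P_6

By Welzl's lemma the MEC is supported by two points (diametrically opposite) or three points (on a circumcircle).
The minimum enclosing circle is determined by three boundary points: P_3, P_5, P_6.
Their circumcentre is (25/66, -115/66) with r² = 195025/2178.
The farthest remaining point P_1 is at distance² 134833/2178 ≤ 195025/2178.
The points at distance exactly r from the centre are P_3, P_5, P_6 — 3 points.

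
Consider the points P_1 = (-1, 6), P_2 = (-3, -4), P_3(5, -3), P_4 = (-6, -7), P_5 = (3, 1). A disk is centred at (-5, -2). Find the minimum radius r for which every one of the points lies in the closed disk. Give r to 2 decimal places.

The required radius is the distance from (-5, -2) to the farthest point.
Squared distances: 80, 8, 101, 26, 73.
Maximum is 101, attained at P_3.
r = √101 ≈ 10.05.

10.05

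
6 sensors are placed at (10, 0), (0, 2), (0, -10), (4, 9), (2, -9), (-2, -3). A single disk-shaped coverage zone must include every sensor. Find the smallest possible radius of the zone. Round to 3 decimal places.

A smallest enclosing disk is always determined by at most three of the input points on its boundary.
The farthest pair is (0, -10)–(4, 9) with squared distance 377. The circle on this segment as diameter has centre (2, -0.5) and r² = 377/4 = 94.25.
Check (10, 0): distance² to centre = 64.25 ≤ 94.25, so it lies inside.
All remaining points lie in this disk, and no smaller disk contains both endpoints, so this is the minimum enclosing circle.
r = √(94.25) ≈ 9.708.

9.708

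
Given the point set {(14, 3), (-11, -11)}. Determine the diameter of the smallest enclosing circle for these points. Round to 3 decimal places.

The smallest circle enclosing two points has them as diameter endpoints.
Centre = midpoint = (1.5, -4); r² = |(14, 3)−(-11, -11)|²/4 = 821/4 = 205.25.
Diameter = 2r = 2√(205.25) ≈ 28.653.

28.653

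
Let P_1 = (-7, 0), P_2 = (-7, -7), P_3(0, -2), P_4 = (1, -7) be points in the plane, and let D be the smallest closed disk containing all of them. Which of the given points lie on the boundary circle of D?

The farthest pair is P_1–P_4 with squared distance 113. The circle on this segment as diameter has centre (-3, -3.5) and r² = 113/4 = 28.25.
Check P_2: distance² to centre = 28.25 ≤ 28.25, so it lies inside.
All remaining points lie in this disk, and no smaller disk contains both endpoints, so this is the minimum enclosing circle.
The points at distance exactly r from the centre are P_1, P_2, P_4 — 3 points.

P_1, P_2, P_4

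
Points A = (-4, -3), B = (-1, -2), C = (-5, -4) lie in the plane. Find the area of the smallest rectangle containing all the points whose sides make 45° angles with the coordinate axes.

6

In coordinates u = x + y, v = x − y the rectangle is axis-aligned; the map (x,y)→(u,v) scales areas by 2.
u-values: -7, -3, -9; range = -3 − (-9) = 6.
v-values: -1, 1, -1; range = 1 − (-1) = 2.
Area = (6 × 2) / 2 = 6.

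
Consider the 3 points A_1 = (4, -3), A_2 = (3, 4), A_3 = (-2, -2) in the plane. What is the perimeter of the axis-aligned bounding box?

Width = max x − min x = 4 − (-2) = 6.
Height = max y − min y = 4 − (-3) = 7.
Perimeter = 2(6 + 7) = 26.

26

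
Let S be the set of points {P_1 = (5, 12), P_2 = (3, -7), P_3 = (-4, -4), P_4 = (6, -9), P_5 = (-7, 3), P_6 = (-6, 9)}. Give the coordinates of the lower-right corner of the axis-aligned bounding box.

x-range [-7, 6], y-range [-9, 12].
The lower-right corner is (6, -9).

(6, -9)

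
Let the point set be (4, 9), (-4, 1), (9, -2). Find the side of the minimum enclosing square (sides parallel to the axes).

The bounding box has width 13 and height 11.
An axis-aligned square enclosing the set must have side ≥ max(width, height).
So the minimum side is max(13, 11) = 13.

13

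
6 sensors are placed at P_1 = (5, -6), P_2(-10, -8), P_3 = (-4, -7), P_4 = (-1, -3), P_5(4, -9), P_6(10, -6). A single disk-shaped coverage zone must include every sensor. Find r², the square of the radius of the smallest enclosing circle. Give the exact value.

A smallest enclosing disk is always determined by at most three of the input points on its boundary.
The farthest pair is P_2–P_6 with squared distance 404. The circle on this segment as diameter has centre (0, -7) and r² = 404/4 = 101.
Check P_1: distance² to centre = 26 ≤ 101, so it lies inside.
All remaining points lie in this disk, and no smaller disk contains both endpoints, so this is the minimum enclosing circle.

101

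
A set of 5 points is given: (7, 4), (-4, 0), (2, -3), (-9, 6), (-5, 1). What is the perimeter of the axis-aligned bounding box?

Width = max x − min x = 7 − (-9) = 16.
Height = max y − min y = 6 − (-3) = 9.
Perimeter = 2(16 + 9) = 50.

50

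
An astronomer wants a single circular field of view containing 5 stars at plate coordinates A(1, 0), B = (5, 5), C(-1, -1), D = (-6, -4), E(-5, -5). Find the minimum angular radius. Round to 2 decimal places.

By Welzl's lemma the MEC is supported by two points (diametrically opposite) or three points (on a circumcircle).
The farthest pair is B–D with squared distance 202. The circle on this segment as diameter has centre (-0.5, 0.5) and r² = 202/4 = 50.5.
Check A: distance² to centre = 2.5 ≤ 50.5, so it lies inside.
All remaining points lie in this disk, and no smaller disk contains both endpoints, so this is the minimum enclosing circle.
r = √(50.5) ≈ 7.11.

7.11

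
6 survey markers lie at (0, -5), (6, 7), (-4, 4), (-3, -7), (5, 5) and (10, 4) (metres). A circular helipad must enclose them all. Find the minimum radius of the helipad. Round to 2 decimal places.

8.55

By Welzl's lemma the MEC is supported by two points (diametrically opposite) or three points (on a circumcircle).
The minimum enclosing circle is determined by three boundary points: (-4, 4), (-3, -7), (10, 4).
Their circumcentre is (3, -10/11) with r² = 8845/121.
The farthest remaining point (6, 7) is at distance² 8658/121 ≤ 8845/121.
r = √(8845/121) ≈ 8.55.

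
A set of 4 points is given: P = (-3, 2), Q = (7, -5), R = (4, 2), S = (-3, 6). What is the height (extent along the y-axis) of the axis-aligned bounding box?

max y = 6, min y = -5, so height = 11.

11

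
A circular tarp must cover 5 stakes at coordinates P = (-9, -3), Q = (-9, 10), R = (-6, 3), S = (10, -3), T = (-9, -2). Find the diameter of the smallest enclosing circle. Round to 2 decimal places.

23.02

The minimum enclosing circle of a finite set is fixed by two of the points (as a diameter) or three (as a circumcircle).
The farthest pair is Q–S with squared distance 530. The circle on this segment as diameter has centre (0.5, 3.5) and r² = 530/4 = 132.5.
Check P: distance² to centre = 132.5 ≤ 132.5, so it lies inside.
All remaining points lie in this disk, and no smaller disk contains both endpoints, so this is the minimum enclosing circle.
Diameter = 2r = 2√(132.5) ≈ 23.02.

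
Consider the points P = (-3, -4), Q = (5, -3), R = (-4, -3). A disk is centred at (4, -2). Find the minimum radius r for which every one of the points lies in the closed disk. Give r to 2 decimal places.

8.06

The required radius is the distance from (4, -2) to the farthest point.
Squared distances: 53, 2, 65.
Maximum is 65, attained at R.
r = √65 ≈ 8.06.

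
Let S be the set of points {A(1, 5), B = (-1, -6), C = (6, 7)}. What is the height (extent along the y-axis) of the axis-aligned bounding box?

max y = 7, min y = -6, so height = 13.

13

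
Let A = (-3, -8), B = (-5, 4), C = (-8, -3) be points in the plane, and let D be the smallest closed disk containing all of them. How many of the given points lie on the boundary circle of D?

Side lengths²: AB² = 148, AC² = 50, BC² = 58.
Since AB² = 148 ≥ 58 + 50 = 108, the angle opposite AB is not acute, so the smallest enclosing circle has AB as diameter.
Centre = midpoint of AB = (-4, -2), r² = 148/4 = 37.
The points at distance exactly r from the centre are A, B — 2 points.

2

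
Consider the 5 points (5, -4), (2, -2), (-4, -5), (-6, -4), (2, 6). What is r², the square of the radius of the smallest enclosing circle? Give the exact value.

The minimum enclosing circle of a finite set is fixed by two of the points (as a diameter) or three (as a circumcircle).
The minimum enclosing circle is determined by three boundary points: (5, -4), (-6, -4), (2, 6).
Their circumcentre is (-0.5, -0.2) with r² = 44.69.
The farthest remaining point (-4, -5) is at distance² 35.29 ≤ 44.69.

44.69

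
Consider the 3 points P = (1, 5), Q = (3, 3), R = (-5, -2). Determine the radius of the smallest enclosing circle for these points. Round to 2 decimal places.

Side lengths²: PQ² = 8, PR² = 85, QR² = 89.
Since QR² = 89 < 85 + 8 = 93, the triangle is acute, so the smallest enclosing circle is the circumcircle.
Circumcentre = (-31/26, 21/26), r² = 7565/338.
r = √(7565/338) ≈ 4.73.

4.73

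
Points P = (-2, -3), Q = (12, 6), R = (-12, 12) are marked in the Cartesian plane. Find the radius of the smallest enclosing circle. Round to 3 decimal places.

Side lengths²: PQ² = 277, PR² = 325, QR² = 612.
Since QR² = 612 ≥ 325 + 277 = 602, the angle opposite QR is not acute, so the smallest enclosing circle has QR as diameter.
Centre = midpoint of QR = (0, 9), r² = 612/4 = 153.
r = √153 ≈ 12.369.

12.369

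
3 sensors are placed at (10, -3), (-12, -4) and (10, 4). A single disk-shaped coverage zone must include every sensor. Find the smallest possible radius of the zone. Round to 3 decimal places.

11.705

Call the three points A, B, C in the order given.
Side lengths²: AB² = 485, AC² = 49, BC² = 548.
Since BC² = 548 ≥ 485 + 49 = 534, the angle opposite BC is not acute, so the smallest enclosing circle has BC as diameter.
Centre = midpoint of BC = (-1, 0), r² = 548/4 = 137.
r = √137 ≈ 11.705.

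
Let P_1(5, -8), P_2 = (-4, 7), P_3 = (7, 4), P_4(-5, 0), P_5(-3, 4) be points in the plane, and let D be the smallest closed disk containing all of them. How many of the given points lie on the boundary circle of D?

2

The farthest pair is P_1–P_2 with squared distance 306. The circle on this segment as diameter has centre (0.5, -0.5) and r² = 306/4 = 76.5.
Check P_3: distance² to centre = 62.5 ≤ 76.5, so it lies inside.
All remaining points lie in this disk, and no smaller disk contains both endpoints, so this is the minimum enclosing circle.
The points at distance exactly r from the centre are P_1, P_2 — 2 points.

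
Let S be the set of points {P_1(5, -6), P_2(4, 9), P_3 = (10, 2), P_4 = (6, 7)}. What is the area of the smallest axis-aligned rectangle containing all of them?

90

x ranges over [4, 10], width 6.
y ranges over [-6, 9], height 15.
Area = 6 × 15 = 90.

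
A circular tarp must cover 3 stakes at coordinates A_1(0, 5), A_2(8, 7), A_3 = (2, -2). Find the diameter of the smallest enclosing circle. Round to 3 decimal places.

10.823

Side lengths²: A_1A_2² = 68, A_1A_3² = 53, A_2A_3² = 117.
Since A_2A_3² = 117 < 68 + 53 = 121, the triangle is acute, so the smallest enclosing circle is the circumcircle.
Circumcentre = (4.85, 2.6), r² = 29.2825.
Diameter = 2r = 2√(29.2825) ≈ 10.823.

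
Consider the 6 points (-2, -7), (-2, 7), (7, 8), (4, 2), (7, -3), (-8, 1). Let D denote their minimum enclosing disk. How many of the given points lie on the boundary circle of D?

3

A smallest enclosing disk is always determined by at most three of the input points on its boundary.
The minimum enclosing circle is determined by three boundary points: (-2, -7), (7, 8), (-8, 1).
Their circumcentre is (25/27, 13/9) with r² = 58225/729.
The farthest remaining point (7, -3) is at distance² 41296/729 ≤ 58225/729.
The points at distance exactly r from the centre are (-2, -7), (7, 8), (-8, 1) — 3 points.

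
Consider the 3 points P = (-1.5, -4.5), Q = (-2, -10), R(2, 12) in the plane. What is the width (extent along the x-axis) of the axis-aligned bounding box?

max x = 2, min x = -2, so width = 4.

4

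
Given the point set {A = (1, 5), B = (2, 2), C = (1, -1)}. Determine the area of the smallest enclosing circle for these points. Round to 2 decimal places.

28.27

Side lengths²: AB² = 10, AC² = 36, BC² = 10.
Since AC² = 36 ≥ 10 + 10 = 20, the angle opposite AC is not acute, so the smallest enclosing circle has AC as diameter.
Centre = midpoint of AC = (1, 2), r² = 36/4 = 9.
Area = π·r² = π·9 ≈ 28.27.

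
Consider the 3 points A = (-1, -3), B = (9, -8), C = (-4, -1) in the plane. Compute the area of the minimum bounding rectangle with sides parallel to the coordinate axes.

x ranges over [-4, 9], width 13.
y ranges over [-8, -1], height 7.
Area = 13 × 7 = 91.

91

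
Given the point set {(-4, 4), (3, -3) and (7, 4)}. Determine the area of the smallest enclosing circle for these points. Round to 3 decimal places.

102.102

Call the three points A, B, C in the order given.
Side lengths²: AB² = 98, AC² = 121, BC² = 65.
Since AC² = 121 < 98 + 65 = 163, the triangle is acute, so the smallest enclosing circle is the circumcircle.
Circumcentre = (1.5, 2.5), r² = 32.5.
Area = π·r² = π·32.5 ≈ 102.102.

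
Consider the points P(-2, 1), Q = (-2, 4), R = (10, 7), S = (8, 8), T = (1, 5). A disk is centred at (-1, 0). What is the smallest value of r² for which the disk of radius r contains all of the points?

The required radius is the distance from (-1, 0) to the farthest point.
Squared distances: 2, 17, 170, 145, 29.
Maximum is 170, attained at R.

170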